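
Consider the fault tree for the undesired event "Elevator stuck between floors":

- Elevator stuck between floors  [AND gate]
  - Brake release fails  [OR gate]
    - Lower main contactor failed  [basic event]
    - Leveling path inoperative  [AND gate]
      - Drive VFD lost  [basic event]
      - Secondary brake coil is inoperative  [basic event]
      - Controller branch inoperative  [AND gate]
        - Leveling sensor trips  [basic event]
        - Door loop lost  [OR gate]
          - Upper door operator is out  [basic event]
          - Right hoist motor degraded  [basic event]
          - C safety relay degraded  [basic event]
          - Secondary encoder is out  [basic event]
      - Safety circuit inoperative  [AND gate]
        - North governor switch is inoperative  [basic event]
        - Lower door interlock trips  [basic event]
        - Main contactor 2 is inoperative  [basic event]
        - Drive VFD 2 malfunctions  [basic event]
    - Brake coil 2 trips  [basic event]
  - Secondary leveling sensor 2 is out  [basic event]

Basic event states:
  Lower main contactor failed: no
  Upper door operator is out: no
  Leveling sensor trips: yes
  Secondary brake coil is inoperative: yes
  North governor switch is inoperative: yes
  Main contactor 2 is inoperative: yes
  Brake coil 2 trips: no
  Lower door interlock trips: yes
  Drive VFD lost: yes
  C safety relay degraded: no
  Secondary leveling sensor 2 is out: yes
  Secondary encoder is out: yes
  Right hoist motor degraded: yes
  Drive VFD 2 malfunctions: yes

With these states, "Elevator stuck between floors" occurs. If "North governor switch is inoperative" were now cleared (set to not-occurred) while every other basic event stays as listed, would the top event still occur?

Counterfactual: set "North governor switch is inoperative" to not occurred.
Door loop lost [OR]: Upper door operator is out=not, Right hoist motor degraded=occurs, C safety relay degraded=not, Secondary encoder is out=occurs → at least one input occurs → occurs.
Controller branch inoperative [AND]: Leveling sensor trips=occurs, Door loop lost=occurs → all inputs occur → occurs.
Safety circuit inoperative [AND]: North governor switch is inoperative=not, Lower door interlock trips=occurs, Main contactor 2 is inoperative=occurs, Drive VFD 2 malfunctions=occurs → not all inputs occur → does not occur.
Leveling path inoperative [AND]: Drive VFD lost=occurs, Secondary brake coil is inoperative=occurs, Controller branch inoperative=occurs, Safety circuit inoperative=not → not all inputs occur → does not occur.
Brake release fails [OR]: Lower main contactor failed=not, Leveling path inoperative=not, Brake coil 2 trips=not → no input occurs → does not occur.
Elevator stuck between floors [AND]: Brake release fails=not, Secondary leveling sensor 2 is out=occurs → not all inputs occur → does not occur.

No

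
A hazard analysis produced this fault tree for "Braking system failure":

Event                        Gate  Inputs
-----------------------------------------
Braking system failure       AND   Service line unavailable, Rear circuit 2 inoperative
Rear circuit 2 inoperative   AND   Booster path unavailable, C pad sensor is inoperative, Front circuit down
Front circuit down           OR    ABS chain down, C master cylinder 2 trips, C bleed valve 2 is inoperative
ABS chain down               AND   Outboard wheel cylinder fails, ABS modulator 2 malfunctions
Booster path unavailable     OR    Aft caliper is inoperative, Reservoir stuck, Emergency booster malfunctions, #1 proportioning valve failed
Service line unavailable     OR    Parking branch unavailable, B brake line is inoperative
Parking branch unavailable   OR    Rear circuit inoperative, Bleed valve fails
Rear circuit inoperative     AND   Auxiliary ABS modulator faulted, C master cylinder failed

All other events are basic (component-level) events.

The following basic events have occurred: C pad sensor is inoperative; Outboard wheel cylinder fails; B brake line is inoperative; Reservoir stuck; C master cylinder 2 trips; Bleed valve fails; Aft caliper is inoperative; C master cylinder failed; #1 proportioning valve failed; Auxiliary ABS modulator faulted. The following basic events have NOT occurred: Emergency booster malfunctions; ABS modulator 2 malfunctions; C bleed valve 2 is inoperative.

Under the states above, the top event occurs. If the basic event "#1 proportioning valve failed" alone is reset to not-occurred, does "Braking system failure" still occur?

Counterfactual: set "#1 proportioning valve failed" to not occurred.
Rear circuit inoperative [AND]: Auxiliary ABS modulator faulted=occurs, C master cylinder failed=occurs → all inputs occur → occurs.
Parking branch unavailable [OR]: Rear circuit inoperative=occurs, Bleed valve fails=occurs → at least one input occurs → occurs.
Service line unavailable [OR]: Parking branch unavailable=occurs, B brake line is inoperative=occurs → at least one input occurs → occurs.
Booster path unavailable [OR]: Aft caliper is inoperative=occurs, Reservoir stuck=occurs, Emergency booster malfunctions=not, #1 proportioning valve failed=not → at least one input occurs → occurs.
ABS chain down [AND]: Outboard wheel cylinder fails=occurs, ABS modulator 2 malfunctions=not → not all inputs occur → does not occur.
Front circuit down [OR]: ABS chain down=not, C master cylinder 2 trips=occurs, C bleed valve 2 is inoperative=not → at least one input occurs → occurs.
Rear circuit 2 inoperative [AND]: Booster path unavailable=occurs, C pad sensor is inoperative=occurs, Front circuit down=occurs → all inputs occur → occurs.
Braking system failure [AND]: Service line unavailable=occurs, Rear circuit 2 inoperative=occurs → all inputs occur → occurs.

Yes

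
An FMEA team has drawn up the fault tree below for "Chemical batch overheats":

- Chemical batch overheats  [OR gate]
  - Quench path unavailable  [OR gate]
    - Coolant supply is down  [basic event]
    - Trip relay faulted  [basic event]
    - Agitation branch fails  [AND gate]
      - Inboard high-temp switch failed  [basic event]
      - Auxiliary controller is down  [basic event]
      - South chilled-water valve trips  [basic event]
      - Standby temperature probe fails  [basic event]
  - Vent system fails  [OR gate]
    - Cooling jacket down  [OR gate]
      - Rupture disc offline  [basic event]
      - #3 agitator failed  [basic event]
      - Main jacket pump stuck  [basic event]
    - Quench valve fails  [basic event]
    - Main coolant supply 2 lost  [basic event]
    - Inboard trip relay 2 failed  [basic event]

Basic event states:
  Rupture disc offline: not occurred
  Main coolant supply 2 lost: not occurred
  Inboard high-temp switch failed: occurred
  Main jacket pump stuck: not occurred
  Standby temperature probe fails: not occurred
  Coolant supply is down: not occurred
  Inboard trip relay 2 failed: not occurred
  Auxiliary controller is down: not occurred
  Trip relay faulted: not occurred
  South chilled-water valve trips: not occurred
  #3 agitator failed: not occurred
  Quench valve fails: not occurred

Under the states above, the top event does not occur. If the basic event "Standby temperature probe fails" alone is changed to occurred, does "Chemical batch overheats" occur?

No

Counterfactual: set "Standby temperature probe fails" to occurred.
Agitation branch fails [AND]: Inboard high-temp switch failed=occurs, Auxiliary controller is down=not, South chilled-water valve trips=not, Standby temperature probe fails=occurs → not all inputs occur → does not occur.
Quench path unavailable [OR]: Coolant supply is down=not, Trip relay faulted=not, Agitation branch fails=not → no input occurs → does not occur.
Cooling jacket down [OR]: Rupture disc offline=not, #3 agitator failed=not, Main jacket pump stuck=not → no input occurs → does not occur.
Vent system fails [OR]: Cooling jacket down=not, Quench valve fails=not, Main coolant supply 2 lost=not, Inboard trip relay 2 failed=not → no input occurs → does not occur.
Chemical batch overheats [OR]: Quench path unavailable=not, Vent system fails=not → no input occurs → does not occur.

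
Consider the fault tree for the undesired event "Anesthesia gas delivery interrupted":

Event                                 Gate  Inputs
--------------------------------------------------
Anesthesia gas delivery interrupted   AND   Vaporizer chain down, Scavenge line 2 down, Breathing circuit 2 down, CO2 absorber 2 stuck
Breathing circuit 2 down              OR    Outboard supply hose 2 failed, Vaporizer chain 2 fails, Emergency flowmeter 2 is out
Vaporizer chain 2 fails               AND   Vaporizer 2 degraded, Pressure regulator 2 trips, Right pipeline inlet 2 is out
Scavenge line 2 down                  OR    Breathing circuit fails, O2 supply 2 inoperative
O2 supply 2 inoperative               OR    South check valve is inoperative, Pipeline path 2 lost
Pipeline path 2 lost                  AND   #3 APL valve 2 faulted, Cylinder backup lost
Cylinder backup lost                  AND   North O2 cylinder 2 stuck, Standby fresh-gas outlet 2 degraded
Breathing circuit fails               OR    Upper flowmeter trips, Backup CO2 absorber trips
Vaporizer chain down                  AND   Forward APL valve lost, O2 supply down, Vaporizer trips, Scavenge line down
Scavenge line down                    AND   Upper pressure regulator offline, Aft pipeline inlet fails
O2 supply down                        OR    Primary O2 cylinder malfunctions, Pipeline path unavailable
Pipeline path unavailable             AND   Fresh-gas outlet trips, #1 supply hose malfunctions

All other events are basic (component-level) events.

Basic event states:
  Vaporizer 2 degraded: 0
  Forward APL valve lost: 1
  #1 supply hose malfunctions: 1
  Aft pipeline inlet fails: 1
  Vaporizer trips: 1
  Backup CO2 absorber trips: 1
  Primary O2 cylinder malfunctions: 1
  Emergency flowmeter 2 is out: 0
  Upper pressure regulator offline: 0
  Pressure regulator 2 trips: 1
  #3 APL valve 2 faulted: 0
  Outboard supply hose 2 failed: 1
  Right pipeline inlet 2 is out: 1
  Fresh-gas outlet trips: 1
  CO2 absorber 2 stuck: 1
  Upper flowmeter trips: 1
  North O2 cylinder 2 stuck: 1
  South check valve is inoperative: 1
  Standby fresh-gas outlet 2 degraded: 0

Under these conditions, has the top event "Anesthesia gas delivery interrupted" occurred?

No

Pipeline path unavailable [AND]: Fresh-gas outlet trips=occurs, #1 supply hose malfunctions=occurs → all inputs occur → occurs.
O2 supply down [OR]: Primary O2 cylinder malfunctions=occurs, Pipeline path unavailable=occurs → at least one input occurs → occurs.
Scavenge line down [AND]: Upper pressure regulator offline=not, Aft pipeline inlet fails=occurs → not all inputs occur → does not occur.
Vaporizer chain down [AND]: Forward APL valve lost=occurs, O2 supply down=occurs, Vaporizer trips=occurs, Scavenge line down=not → not all inputs occur → does not occur.
Breathing circuit fails [OR]: Upper flowmeter trips=occurs, Backup CO2 absorber trips=occurs → at least one input occurs → occurs.
Cylinder backup lost [AND]: North O2 cylinder 2 stuck=occurs, Standby fresh-gas outlet 2 degraded=not → not all inputs occur → does not occur.
Pipeline path 2 lost [AND]: #3 APL valve 2 faulted=not, Cylinder backup lost=not → not all inputs occur → does not occur.
O2 supply 2 inoperative [OR]: South check valve is inoperative=occurs, Pipeline path 2 lost=not → at least one input occurs → occurs.
Scavenge line 2 down [OR]: Breathing circuit fails=occurs, O2 supply 2 inoperative=occurs → at least one input occurs → occurs.
Vaporizer chain 2 fails [AND]: Vaporizer 2 degraded=not, Pressure regulator 2 trips=occurs, Right pipeline inlet 2 is out=occurs → not all inputs occur → does not occur.
Breathing circuit 2 down [OR]: Outboard supply hose 2 failed=occurs, Vaporizer chain 2 fails=not, Emergency flowmeter 2 is out=not → at least one input occurs → occurs.
Anesthesia gas delivery interrupted [AND]: Vaporizer chain down=not, Scavenge line 2 down=occurs, Breathing circuit 2 down=occurs, CO2 absorber 2 stuck=occurs → not all inputs occur → does not occur.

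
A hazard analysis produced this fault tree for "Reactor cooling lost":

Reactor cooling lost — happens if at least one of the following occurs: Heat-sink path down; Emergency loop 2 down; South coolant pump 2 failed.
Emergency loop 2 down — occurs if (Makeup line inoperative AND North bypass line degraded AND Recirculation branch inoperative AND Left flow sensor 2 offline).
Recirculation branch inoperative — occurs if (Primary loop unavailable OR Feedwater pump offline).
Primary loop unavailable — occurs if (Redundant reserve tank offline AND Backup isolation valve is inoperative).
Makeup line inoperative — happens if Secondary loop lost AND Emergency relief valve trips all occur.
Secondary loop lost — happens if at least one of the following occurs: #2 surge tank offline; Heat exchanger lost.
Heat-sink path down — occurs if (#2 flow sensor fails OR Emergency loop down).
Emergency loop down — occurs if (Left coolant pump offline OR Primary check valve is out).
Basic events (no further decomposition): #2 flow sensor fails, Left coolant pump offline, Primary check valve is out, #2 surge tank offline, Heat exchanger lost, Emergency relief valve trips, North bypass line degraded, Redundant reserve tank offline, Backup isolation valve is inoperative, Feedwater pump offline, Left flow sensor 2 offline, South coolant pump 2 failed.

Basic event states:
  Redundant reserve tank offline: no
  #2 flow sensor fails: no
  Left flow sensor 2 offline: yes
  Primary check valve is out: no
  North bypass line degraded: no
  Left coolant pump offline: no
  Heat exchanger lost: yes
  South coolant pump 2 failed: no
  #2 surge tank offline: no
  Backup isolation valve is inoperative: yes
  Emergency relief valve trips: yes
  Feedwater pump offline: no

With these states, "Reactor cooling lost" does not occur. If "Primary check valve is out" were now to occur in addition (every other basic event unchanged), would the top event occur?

Counterfactual: set "Primary check valve is out" to occurred.
Emergency loop down [OR]: Left coolant pump offline=not, Primary check valve is out=occurs → at least one input occurs → occurs.
Heat-sink path down [OR]: #2 flow sensor fails=not, Emergency loop down=occurs → at least one input occurs → occurs.
Secondary loop lost [OR]: #2 surge tank offline=not, Heat exchanger lost=occurs → at least one input occurs → occurs.
Makeup line inoperative [AND]: Secondary loop lost=occurs, Emergency relief valve trips=occurs → all inputs occur → occurs.
Primary loop unavailable [AND]: Redundant reserve tank offline=not, Backup isolation valve is inoperative=occurs → not all inputs occur → does not occur.
Recirculation branch inoperative [OR]: Primary loop unavailable=not, Feedwater pump offline=not → no input occurs → does not occur.
Emergency loop 2 down [AND]: Makeup line inoperative=occurs, North bypass line degraded=not, Recirculation branch inoperative=not, Left flow sensor 2 offline=occurs → not all inputs occur → does not occur.
Reactor cooling lost [OR]: Heat-sink path down=occurs, Emergency loop 2 down=not, South coolant pump 2 failed=not → at least one input occurs → occurs.

Yes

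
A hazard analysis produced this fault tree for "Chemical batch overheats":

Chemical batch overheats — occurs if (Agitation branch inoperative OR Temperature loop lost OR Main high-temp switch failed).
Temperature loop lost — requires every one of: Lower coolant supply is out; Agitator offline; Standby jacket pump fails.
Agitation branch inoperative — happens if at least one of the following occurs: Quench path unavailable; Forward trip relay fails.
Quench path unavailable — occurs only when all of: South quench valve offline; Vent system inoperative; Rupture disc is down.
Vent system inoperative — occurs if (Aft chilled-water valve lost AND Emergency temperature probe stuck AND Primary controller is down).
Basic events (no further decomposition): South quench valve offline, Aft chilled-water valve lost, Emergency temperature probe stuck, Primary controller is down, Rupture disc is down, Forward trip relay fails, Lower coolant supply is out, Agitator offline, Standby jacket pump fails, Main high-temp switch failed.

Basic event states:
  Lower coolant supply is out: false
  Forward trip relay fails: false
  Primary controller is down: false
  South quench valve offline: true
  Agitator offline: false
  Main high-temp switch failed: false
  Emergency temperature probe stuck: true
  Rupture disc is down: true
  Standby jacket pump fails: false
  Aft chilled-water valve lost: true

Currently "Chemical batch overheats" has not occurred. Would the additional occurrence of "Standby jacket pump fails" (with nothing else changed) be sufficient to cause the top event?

Counterfactual: set "Standby jacket pump fails" to occurred.
Vent system inoperative [AND]: Aft chilled-water valve lost=occurs, Emergency temperature probe stuck=occurs, Primary controller is down=not → not all inputs occur → does not occur.
Quench path unavailable [AND]: South quench valve offline=occurs, Vent system inoperative=not, Rupture disc is down=occurs → not all inputs occur → does not occur.
Agitation branch inoperative [OR]: Quench path unavailable=not, Forward trip relay fails=not → no input occurs → does not occur.
Temperature loop lost [AND]: Lower coolant supply is out=not, Agitator offline=not, Standby jacket pump fails=occurs → not all inputs occur → does not occur.
Chemical batch overheats [OR]: Agitation branch inoperative=not, Temperature loop lost=not, Main high-temp switch failed=not → no input occurs → does not occur.

No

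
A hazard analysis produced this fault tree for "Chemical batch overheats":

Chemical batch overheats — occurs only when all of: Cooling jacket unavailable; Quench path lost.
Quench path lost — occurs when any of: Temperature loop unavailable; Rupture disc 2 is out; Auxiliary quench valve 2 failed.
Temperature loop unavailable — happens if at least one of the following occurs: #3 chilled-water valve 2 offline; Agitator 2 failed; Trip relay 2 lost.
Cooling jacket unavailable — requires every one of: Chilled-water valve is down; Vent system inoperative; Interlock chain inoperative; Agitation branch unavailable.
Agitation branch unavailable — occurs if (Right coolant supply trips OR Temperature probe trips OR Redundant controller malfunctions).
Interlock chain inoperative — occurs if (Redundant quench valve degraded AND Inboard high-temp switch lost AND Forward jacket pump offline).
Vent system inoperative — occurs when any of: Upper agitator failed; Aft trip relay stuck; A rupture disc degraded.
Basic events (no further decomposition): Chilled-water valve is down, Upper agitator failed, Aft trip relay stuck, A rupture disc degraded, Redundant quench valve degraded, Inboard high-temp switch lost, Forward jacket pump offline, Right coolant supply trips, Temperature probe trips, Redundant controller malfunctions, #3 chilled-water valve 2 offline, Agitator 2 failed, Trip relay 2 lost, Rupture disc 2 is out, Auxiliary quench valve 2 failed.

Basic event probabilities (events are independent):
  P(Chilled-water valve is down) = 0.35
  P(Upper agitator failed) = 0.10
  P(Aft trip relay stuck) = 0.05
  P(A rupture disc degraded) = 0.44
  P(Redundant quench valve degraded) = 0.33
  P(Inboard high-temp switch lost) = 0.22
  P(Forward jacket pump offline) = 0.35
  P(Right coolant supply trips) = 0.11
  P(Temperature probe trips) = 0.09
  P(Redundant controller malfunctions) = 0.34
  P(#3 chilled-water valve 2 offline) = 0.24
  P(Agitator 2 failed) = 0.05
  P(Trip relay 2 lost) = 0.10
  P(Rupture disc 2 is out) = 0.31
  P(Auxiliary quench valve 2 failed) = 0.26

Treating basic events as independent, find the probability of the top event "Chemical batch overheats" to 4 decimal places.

0.0014

P(Vent system inoperative) [OR] = 1 − (1−0.10) × (1−0.05) × (1−0.44) = 0.521200
P(Interlock chain inoperative) [AND] = 0.33 × 0.22 × 0.35 = 0.025410
P(Agitation branch unavailable) [OR] = 1 − (1−0.11) × (1−0.09) × (1−0.34) = 0.465466
P(Cooling jacket unavailable) [AND] = 0.35 × 0.521200 × 0.025410 × 0.465466 = 0.002158
P(Temperature loop unavailable) [OR] = 1 − (1−0.24) × (1−0.05) × (1−0.10) = 0.350200
P(Quench path lost) [OR] = 1 − (1−0.350200) × (1−0.31) × (1−0.26) = 0.668212
P(Chemical batch overheats) [AND] = 0.002158 × 0.668212 = 0.001442
Rounded to 4 decimal places: P(Chemical batch overheats) ≈ 0.0014.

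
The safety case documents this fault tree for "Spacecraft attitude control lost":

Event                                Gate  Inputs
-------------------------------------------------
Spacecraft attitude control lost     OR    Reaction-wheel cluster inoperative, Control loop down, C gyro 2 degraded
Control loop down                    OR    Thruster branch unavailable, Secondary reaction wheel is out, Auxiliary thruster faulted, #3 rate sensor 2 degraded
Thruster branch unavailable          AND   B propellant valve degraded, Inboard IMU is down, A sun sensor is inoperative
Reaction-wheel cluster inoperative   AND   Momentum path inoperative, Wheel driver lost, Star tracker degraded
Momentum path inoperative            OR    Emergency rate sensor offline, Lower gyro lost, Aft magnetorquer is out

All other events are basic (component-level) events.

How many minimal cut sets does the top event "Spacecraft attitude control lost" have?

Momentum path inoperative [OR]: union of children's cut sets → 3 cut set(s).
Reaction-wheel cluster inoperative [AND]: one cut set from each child combined → 3 × 1 × 1 = 3 cut set(s).
Thruster branch unavailable [AND]: one cut set from each child combined → 1 × 1 × 1 = 1 cut set(s).
Control loop down [OR]: union of children's cut sets → 4 cut set(s).
Spacecraft attitude control lost [OR]: union of children's cut sets → 8 cut set(s).
Minimal cut sets: {Emergency rate sensor offline, Star tracker degraded, Wheel driver lost}; {Lower gyro lost, Star tracker degraded, Wheel driver lost}; {Aft magnetorquer is out, Star tracker degraded, Wheel driver lost}; {A sun sensor is inoperative, B propellant valve degraded, Inboard IMU is down}; {Secondary reaction wheel is out}; {Auxiliary thruster faulted}; {#3 rate sensor 2 degraded}; {C gyro 2 degraded}.

8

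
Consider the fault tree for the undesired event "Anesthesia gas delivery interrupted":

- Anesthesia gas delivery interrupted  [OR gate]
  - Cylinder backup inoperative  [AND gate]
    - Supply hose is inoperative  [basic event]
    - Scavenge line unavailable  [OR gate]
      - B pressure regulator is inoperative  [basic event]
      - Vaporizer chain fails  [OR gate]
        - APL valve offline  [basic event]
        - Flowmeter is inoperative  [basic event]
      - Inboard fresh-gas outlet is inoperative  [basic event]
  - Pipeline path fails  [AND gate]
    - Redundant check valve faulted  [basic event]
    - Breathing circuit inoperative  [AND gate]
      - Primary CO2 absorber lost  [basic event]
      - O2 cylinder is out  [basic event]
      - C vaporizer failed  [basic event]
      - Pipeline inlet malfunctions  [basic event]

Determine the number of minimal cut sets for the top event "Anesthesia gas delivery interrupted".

Vaporizer chain fails [OR]: union of children's cut sets → 2 cut set(s).
Scavenge line unavailable [OR]: union of children's cut sets → 4 cut set(s).
Cylinder backup inoperative [AND]: one cut set from each child combined → 1 × 4 = 4 cut set(s).
Breathing circuit inoperative [AND]: one cut set from each child combined → 1 × 1 × 1 × 1 = 1 cut set(s).
Pipeline path fails [AND]: one cut set from each child combined → 1 × 1 = 1 cut set(s).
Anesthesia gas delivery interrupted [OR]: union of children's cut sets → 5 cut set(s).
Minimal cut sets: {B pressure regulator is inoperative, Supply hose is inoperative}; {APL valve offline, Supply hose is inoperative}; {Flowmeter is inoperative, Supply hose is inoperative}; {Inboard fresh-gas outlet is inoperative, Supply hose is inoperative}; {C vaporizer failed, O2 cylinder is out, Pipeline inlet malfunctions, Primary CO2 absorber lost, Redundant check valve faulted}.

5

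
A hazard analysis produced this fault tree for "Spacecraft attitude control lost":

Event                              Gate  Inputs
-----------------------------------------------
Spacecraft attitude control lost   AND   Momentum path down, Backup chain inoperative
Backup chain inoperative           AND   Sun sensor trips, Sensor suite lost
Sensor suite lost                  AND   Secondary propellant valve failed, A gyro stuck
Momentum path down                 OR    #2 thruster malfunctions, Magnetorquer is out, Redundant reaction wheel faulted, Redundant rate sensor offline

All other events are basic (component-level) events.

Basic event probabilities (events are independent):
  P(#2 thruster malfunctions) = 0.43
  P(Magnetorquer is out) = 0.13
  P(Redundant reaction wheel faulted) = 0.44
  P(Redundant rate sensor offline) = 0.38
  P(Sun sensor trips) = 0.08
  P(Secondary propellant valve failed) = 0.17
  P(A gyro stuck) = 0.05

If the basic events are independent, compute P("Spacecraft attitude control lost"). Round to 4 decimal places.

0.0006

P(Momentum path down) [OR] = 1 − (1−0.43) × (1−0.13) × (1−0.44) × (1−0.38) = 0.827824
P(Sensor suite lost) [AND] = 0.17 × 0.05 = 0.008500
P(Backup chain inoperative) [AND] = 0.08 × 0.008500 = 0.000680
P(Spacecraft attitude control lost) [AND] = 0.827824 × 0.000680 = 0.000563
Rounded to 4 decimal places: P(Spacecraft attitude control lost) ≈ 0.0006.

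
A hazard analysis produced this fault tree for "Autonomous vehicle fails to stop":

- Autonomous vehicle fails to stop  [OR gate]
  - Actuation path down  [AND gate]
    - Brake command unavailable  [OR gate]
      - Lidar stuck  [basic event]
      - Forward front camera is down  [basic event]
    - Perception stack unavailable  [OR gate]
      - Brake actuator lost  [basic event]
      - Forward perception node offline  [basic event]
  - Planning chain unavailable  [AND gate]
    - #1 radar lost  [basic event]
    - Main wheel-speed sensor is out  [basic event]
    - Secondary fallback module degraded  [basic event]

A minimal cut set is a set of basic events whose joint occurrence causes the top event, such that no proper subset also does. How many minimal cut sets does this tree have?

5

Brake command unavailable [OR]: union of children's cut sets → 2 cut set(s).
Perception stack unavailable [OR]: union of children's cut sets → 2 cut set(s).
Actuation path down [AND]: one cut set from each child combined → 2 × 2 = 4 cut set(s).
Planning chain unavailable [AND]: one cut set from each child combined → 1 × 1 × 1 = 1 cut set(s).
Autonomous vehicle fails to stop [OR]: union of children's cut sets → 5 cut set(s).
Minimal cut sets: {Brake actuator lost, Lidar stuck}; {Forward perception node offline, Lidar stuck}; {Brake actuator lost, Forward front camera is down}; {Forward front camera is down, Forward perception node offline}; {#1 radar lost, Main wheel-speed sensor is out, Secondary fallback module degraded}.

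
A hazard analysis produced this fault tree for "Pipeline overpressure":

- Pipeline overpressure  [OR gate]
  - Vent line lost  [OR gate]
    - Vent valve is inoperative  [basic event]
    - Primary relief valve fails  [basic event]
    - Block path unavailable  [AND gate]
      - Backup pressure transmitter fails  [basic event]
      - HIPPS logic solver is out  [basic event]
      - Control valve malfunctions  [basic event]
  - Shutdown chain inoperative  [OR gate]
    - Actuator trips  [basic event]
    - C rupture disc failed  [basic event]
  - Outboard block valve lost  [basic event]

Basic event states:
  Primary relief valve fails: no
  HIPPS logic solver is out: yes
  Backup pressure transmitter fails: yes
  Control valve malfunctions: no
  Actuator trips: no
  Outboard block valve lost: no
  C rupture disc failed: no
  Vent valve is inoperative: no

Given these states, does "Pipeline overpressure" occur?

No

Block path unavailable [AND]: Backup pressure transmitter fails=occurs, HIPPS logic solver is out=occurs, Control valve malfunctions=not → not all inputs occur → does not occur.
Vent line lost [OR]: Vent valve is inoperative=not, Primary relief valve fails=not, Block path unavailable=not → no input occurs → does not occur.
Shutdown chain inoperative [OR]: Actuator trips=not, C rupture disc failed=not → no input occurs → does not occur.
Pipeline overpressure [OR]: Vent line lost=not, Shutdown chain inoperative=not, Outboard block valve lost=not → no input occurs → does not occur.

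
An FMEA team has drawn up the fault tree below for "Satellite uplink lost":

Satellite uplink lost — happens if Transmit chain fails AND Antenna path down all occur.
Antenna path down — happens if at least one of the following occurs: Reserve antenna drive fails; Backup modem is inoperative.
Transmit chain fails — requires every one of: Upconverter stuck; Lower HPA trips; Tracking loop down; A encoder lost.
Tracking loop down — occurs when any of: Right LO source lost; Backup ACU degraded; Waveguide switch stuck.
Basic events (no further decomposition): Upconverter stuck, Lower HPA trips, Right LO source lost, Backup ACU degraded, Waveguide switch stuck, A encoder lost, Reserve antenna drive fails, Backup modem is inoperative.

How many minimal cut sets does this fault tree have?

6

Tracking loop down [OR]: union of children's cut sets → 3 cut set(s).
Transmit chain fails [AND]: one cut set from each child combined → 1 × 1 × 3 × 1 = 3 cut set(s).
Antenna path down [OR]: union of children's cut sets → 2 cut set(s).
Satellite uplink lost [AND]: one cut set from each child combined → 3 × 2 = 6 cut set(s).
Minimal cut sets: {A encoder lost, Lower HPA trips, Reserve antenna drive fails, Right LO source lost, Upconverter stuck}; {A encoder lost, Backup modem is inoperative, Lower HPA trips, Right LO source lost, Upconverter stuck}; {A encoder lost, Backup ACU degraded, Lower HPA trips, Reserve antenna drive fails, Upconverter stuck}; {A encoder lost, Backup ACU degraded, Backup modem is inoperative, Lower HPA trips, Upconverter stuck}; {A encoder lost, Lower HPA trips, Reserve antenna drive fails, Upconverter stuck, Waveguide switch stuck}; {A encoder lost, Backup modem is inoperative, Lower HPA trips, Upconverter stuck, Waveguide switch stuck}.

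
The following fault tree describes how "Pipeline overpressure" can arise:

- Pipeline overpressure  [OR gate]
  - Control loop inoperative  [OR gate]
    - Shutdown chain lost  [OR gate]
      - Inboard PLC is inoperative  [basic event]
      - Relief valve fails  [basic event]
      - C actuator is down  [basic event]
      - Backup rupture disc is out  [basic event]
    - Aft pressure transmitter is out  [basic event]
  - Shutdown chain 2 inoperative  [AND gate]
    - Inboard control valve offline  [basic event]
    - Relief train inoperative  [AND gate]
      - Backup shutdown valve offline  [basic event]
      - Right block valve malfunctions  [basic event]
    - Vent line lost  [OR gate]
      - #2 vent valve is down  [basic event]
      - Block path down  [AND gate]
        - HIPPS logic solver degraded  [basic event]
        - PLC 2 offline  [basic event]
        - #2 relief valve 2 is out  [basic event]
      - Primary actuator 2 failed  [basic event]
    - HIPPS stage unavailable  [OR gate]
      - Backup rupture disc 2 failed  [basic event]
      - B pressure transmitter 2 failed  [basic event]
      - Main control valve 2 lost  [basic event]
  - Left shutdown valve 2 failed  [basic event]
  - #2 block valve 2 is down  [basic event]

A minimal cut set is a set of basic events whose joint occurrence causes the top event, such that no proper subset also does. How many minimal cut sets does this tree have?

Shutdown chain lost [OR]: union of children's cut sets → 4 cut set(s).
Control loop inoperative [OR]: union of children's cut sets → 5 cut set(s).
Relief train inoperative [AND]: one cut set from each child combined → 1 × 1 = 1 cut set(s).
Block path down [AND]: one cut set from each child combined → 1 × 1 × 1 = 1 cut set(s).
Vent line lost [OR]: union of children's cut sets → 3 cut set(s).
HIPPS stage unavailable [OR]: union of children's cut sets → 3 cut set(s).
Shutdown chain 2 inoperative [AND]: one cut set from each child combined → 1 × 1 × 3 × 3 = 9 cut set(s).
Pipeline overpressure [OR]: union of children's cut sets → 16 cut set(s).

16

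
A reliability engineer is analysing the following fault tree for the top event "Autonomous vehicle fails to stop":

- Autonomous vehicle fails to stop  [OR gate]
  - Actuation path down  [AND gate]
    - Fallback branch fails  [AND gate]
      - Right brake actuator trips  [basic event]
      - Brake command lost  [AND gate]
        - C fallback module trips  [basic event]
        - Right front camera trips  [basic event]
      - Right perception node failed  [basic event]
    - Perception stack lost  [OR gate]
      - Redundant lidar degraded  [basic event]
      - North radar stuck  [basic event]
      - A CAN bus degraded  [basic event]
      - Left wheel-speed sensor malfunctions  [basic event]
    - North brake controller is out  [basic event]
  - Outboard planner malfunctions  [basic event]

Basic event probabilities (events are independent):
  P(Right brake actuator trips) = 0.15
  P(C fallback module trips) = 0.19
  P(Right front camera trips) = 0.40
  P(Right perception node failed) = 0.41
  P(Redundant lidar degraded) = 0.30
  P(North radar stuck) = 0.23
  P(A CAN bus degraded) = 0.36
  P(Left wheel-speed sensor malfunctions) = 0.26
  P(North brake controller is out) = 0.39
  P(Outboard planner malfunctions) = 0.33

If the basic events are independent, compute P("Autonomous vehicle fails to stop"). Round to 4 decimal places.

0.3309

P(Brake command lost) [AND] = 0.19 × 0.40 = 0.076000
P(Fallback branch fails) [AND] = 0.15 × 0.076000 × 0.41 = 0.004674
P(Perception stack lost) [OR] = 1 − (1−0.30) × (1−0.23) × (1−0.36) × (1−0.26) = 0.744730
P(Actuation path down) [AND] = 0.004674 × 0.744730 × 0.39 = 0.001358
P(Autonomous vehicle fails to stop) [OR] = 1 − (1−0.001358) × (1−0.33) = 0.330910
Rounded to 4 decimal places: P(Autonomous vehicle fails to stop) ≈ 0.3309.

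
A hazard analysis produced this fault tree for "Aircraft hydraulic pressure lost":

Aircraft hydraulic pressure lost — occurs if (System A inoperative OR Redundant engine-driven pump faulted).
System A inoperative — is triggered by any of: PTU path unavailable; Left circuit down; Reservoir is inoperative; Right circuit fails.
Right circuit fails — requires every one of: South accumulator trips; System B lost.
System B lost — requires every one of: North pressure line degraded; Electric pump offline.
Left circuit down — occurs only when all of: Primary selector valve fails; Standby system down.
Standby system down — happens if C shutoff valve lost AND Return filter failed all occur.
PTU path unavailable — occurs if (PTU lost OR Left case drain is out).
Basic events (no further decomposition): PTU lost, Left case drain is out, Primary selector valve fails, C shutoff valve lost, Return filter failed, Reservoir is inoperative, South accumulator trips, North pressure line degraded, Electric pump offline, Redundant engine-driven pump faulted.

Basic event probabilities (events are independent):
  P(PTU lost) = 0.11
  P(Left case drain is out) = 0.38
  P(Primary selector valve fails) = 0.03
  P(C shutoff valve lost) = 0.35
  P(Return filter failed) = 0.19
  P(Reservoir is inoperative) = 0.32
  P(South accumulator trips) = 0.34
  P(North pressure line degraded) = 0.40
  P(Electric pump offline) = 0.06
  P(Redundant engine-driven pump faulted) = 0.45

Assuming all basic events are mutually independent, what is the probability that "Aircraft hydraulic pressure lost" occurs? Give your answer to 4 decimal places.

0.7957

P(PTU path unavailable) [OR] = 1 − (1−0.11) × (1−0.38) = 0.448200
P(Standby system down) [AND] = 0.35 × 0.19 = 0.066500
P(Left circuit down) [AND] = 0.03 × 0.066500 = 0.001995
P(System B lost) [AND] = 0.40 × 0.06 = 0.024000
P(Right circuit fails) [AND] = 0.34 × 0.024000 = 0.008160
P(System A inoperative) [OR] = 1 − (1−0.448200) × (1−0.001995) × (1−0.32) × (1−0.008160) = 0.628580
P(Aircraft hydraulic pressure lost) [OR] = 1 − (1−0.628580) × (1−0.45) = 0.795719
Rounded to 4 decimal places: P(Aircraft hydraulic pressure lost) ≈ 0.7957.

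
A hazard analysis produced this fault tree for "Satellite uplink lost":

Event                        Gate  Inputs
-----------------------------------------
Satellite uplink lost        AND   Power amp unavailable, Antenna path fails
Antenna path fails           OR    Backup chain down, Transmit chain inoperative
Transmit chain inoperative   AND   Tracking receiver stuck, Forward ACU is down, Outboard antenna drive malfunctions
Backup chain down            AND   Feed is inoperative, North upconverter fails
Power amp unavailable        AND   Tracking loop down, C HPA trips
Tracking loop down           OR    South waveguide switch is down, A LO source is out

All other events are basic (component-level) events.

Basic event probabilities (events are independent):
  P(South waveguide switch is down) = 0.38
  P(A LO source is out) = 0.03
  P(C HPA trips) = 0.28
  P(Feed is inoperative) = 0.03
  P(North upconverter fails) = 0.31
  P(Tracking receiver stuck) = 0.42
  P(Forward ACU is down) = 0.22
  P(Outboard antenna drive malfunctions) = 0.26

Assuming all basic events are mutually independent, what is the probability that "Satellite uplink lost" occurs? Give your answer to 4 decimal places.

P(Tracking loop down) [OR] = 1 − (1−0.38) × (1−0.03) = 0.398600
P(Power amp unavailable) [AND] = 0.398600 × 0.28 = 0.111608
P(Backup chain down) [AND] = 0.03 × 0.31 = 0.009300
P(Transmit chain inoperative) [AND] = 0.42 × 0.22 × 0.26 = 0.024024
P(Antenna path fails) [OR] = 1 − (1−0.009300) × (1−0.024024) = 0.033101
P(Satellite uplink lost) [AND] = 0.111608 × 0.033101 = 0.003694
Rounded to 4 decimal places: P(Satellite uplink lost) ≈ 0.0037.

0.0037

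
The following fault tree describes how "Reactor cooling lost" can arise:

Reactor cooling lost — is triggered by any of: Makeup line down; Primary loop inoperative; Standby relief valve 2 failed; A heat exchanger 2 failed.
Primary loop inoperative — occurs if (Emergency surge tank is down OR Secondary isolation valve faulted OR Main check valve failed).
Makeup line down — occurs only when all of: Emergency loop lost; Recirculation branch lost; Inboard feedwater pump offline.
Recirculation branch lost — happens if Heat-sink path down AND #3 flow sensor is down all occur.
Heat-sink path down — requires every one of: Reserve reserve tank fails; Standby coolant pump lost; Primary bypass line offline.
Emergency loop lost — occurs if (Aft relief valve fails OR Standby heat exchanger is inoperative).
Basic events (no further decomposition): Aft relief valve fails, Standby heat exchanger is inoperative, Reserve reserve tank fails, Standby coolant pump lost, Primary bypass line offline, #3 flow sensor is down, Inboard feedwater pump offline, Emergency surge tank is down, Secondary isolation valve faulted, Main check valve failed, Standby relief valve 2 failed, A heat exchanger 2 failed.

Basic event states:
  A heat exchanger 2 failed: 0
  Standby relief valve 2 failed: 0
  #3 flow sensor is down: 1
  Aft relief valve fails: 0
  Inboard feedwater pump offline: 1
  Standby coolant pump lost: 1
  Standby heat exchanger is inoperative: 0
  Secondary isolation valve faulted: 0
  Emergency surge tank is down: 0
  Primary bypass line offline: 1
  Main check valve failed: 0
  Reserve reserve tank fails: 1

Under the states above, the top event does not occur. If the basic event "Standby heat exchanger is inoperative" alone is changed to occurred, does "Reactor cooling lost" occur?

Counterfactual: set "Standby heat exchanger is inoperative" to occurred.
Emergency loop lost [OR]: Aft relief valve fails=not, Standby heat exchanger is inoperative=occurs → at least one input occurs → occurs.
Heat-sink path down [AND]: Reserve reserve tank fails=occurs, Standby coolant pump lost=occurs, Primary bypass line offline=occurs → all inputs occur → occurs.
Recirculation branch lost [AND]: Heat-sink path down=occurs, #3 flow sensor is down=occurs → all inputs occur → occurs.
Makeup line down [AND]: Emergency loop lost=occurs, Recirculation branch lost=occurs, Inboard feedwater pump offline=occurs → all inputs occur → occurs.
Primary loop inoperative [OR]: Emergency surge tank is down=not, Secondary isolation valve faulted=not, Main check valve failed=not → no input occurs → does not occur.
Reactor cooling lost [OR]: Makeup line down=occurs, Primary loop inoperative=not, Standby relief valve 2 failed=not, A heat exchanger 2 failed=not → at least one input occurs → occurs.

Yes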